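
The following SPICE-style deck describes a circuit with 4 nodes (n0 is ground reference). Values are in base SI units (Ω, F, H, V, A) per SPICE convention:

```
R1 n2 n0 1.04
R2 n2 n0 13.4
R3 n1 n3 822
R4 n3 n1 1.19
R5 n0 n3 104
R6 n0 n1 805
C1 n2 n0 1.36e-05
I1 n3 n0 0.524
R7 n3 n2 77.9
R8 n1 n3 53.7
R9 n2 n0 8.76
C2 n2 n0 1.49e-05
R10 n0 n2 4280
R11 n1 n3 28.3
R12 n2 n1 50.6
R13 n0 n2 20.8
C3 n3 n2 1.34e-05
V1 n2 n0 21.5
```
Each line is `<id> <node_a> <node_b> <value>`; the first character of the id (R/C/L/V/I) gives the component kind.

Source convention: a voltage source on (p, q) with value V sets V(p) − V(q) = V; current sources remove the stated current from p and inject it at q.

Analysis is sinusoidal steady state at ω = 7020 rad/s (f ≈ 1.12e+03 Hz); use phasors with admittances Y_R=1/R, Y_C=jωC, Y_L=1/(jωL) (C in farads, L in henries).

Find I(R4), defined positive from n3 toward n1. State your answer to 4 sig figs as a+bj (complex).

Apply KCL at each of the 3 non-ground nodes and solve the resulting linear system.
Node n1: branches {R3, R4, R6, R8, R11, R12} → V_1 = 18.50+6.504j
Node n2: branches {R1, R2, C1, R7, R9, C2, R10, R12, R13, C3, V1} → V_2 = 21.50+0.000j
Node n3: branches {R3, R4, R5, I1, R7, R8, R11, C3} → V_3 = 18.46+6.656j
Source currents: i(V1)=-26.50-4.374j

-0.03408+0.1282j A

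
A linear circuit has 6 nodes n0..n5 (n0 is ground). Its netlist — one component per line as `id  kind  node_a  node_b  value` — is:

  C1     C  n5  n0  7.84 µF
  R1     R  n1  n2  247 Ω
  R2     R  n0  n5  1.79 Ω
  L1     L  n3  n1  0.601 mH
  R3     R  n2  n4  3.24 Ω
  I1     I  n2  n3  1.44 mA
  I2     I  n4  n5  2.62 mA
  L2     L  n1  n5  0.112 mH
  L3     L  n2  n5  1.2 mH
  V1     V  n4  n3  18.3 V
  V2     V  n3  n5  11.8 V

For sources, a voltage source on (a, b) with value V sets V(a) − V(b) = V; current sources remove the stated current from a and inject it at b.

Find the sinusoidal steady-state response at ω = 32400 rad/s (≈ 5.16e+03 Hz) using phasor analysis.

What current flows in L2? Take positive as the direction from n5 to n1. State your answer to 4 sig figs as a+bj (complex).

Element admittances at ω=32400 rad/s:
  Y(C1) = 0.000+0.2540j S between n5,n0
  Y(R1) = 0.004049+0.000j S between n1,n2
  Y(R2) = 0.5587+0.000j S between n0,n5
  Y(L1) = 0.000-0.05135j S between n3,n1
  Y(R3) = 0.3086+0.000j S between n2,n4
  I1: injects 0.00144 A into n3 (from n2)
  I2: injects 0.00262 A into n5 (from n4)
  Y(L2) = 0.000-0.2756j S between n1,n5
  Y(L3) = 0.000-0.02572j S between n2,n5
  V1: constraint V(n4)−V(n3) = 18.3
  V2: constraint V(n3)−V(n5) = 11.8
Assemble and solve the 7×7 MNA system:
  V(n1)=1.828+0.3430j  V(n2)=29.53+2.433j  V(n3)=11.80+0.000j  V(n4)=30.10+0.000j  V(n5)=0.000+0.000j
  i(V1)=-0.1788+0.7510j  i(V2)=-0.1597+1.263j

-0.09453+0.5037j A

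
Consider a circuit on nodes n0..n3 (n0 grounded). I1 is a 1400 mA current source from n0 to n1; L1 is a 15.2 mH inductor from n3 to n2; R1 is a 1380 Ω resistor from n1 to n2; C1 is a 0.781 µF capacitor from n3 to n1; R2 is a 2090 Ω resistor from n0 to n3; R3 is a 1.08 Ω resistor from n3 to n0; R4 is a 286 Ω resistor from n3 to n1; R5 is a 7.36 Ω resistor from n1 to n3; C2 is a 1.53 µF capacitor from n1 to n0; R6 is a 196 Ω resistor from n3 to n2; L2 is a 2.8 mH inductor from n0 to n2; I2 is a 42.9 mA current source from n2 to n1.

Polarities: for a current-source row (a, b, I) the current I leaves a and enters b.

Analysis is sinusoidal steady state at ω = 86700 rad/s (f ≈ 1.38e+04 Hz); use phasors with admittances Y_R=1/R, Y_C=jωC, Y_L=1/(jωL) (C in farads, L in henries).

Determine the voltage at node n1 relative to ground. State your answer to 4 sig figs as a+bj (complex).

Apply KCL at each of the 3 non-ground nodes and solve the resulting linear system.
Node n1: branches {I1, R1, C1, R4, R5, C2, I2} → V_1 = 3.624-5.365j
Node n2: branches {L1, R1, R6, L2, I2} → V_2 = -3.107-3.833j
Node n3: branches {L1, C1, R2, R3, R4, R5, R6} → V_3 = 0.7600-0.5327j

3.624-5.365j V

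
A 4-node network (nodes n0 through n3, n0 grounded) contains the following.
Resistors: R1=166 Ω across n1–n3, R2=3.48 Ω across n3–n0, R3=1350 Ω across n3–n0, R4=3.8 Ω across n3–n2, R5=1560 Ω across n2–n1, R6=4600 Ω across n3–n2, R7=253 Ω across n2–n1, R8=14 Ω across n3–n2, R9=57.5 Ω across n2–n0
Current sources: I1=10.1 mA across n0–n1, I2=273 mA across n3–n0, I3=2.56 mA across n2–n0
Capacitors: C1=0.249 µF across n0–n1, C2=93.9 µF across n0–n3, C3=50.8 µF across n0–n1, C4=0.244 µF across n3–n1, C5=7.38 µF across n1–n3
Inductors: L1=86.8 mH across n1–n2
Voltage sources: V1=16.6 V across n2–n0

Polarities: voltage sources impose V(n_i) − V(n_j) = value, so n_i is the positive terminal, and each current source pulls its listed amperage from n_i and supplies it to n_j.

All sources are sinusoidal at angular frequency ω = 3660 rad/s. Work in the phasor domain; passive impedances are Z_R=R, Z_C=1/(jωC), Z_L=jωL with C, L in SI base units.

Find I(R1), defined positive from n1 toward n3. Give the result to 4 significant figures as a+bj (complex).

Apply KCL at each of the 3 non-ground nodes and solve the resulting linear system.
Node n1: branches {R1, I1, C1, R5, R7, L1, C3, C4, C5} → V_1 = 0.5277-1.047j
Node n2: branches {R4, R5, R6, I3, R7, L1, R8, R9, V1} → V_2 = 16.60+0.000j
Node n3: branches {R1, R2, R3, C2, I2, R4, R6, C4, R8, C5} → V_3 = 6.273-3.693j
Source currents: i(V1)=-3.826-1.191j

-0.03461+0.01594j A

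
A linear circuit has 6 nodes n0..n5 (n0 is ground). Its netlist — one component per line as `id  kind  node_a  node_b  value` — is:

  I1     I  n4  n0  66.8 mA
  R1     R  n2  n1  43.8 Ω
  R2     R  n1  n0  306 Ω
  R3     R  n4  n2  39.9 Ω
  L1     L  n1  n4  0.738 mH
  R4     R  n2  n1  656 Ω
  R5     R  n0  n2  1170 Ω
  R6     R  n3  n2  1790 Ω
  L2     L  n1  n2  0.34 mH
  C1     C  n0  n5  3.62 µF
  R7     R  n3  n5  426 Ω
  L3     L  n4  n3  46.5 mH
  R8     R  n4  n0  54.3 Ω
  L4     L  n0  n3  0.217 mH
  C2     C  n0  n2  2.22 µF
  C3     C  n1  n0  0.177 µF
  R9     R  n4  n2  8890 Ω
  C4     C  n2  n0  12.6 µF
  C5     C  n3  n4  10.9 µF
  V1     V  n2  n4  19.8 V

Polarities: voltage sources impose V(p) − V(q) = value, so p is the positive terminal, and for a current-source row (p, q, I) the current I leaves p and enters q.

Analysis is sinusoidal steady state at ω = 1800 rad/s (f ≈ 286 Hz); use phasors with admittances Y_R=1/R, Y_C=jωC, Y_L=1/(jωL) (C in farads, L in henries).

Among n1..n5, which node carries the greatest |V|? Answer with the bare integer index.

4

Element admittances at ω=1800 rad/s:
  I1: injects 0.0668 A into n0 (from n4)
  Y(R1) = 0.02283+0.000j S between n2,n1
  Y(R2) = 0.003268+0.000j S between n1,n0
  Y(R3) = 0.02506+0.000j S between n4,n2
  Y(L1) = 0.000-0.7528j S between n1,n4
  Y(R4) = 0.001524+0.000j S between n2,n1
  Y(R5) = 0.0008547+0.000j S between n0,n2
  Y(R6) = 0.0005587+0.000j S between n3,n2
  Y(L2) = 0.000-1.634j S between n1,n2
  Y(C1) = 0.000+0.006516j S between n0,n5
  Y(R7) = 0.002347+0.000j S between n3,n5
  Y(L3) = 0.000-0.01195j S between n4,n3
  Y(R8) = 0.01842+0.000j S between n4,n0
  Y(L4) = 0.000-2.560j S between n0,n3
  Y(C2) = 0.000+0.003996j S between n0,n2
  Y(C3) = 0.000+0.0003186j S between n1,n0
  Y(R9) = 0.0001125+0.000j S between n4,n2
  Y(C4) = 0.000+0.02268j S between n2,n0
  Y(C5) = 0.000+0.01962j S between n3,n4
  V1: constraint V(n2)−V(n4) = 19.8
Assemble and solve the 6×6 MNA system:
  V(n1)=1.062-4.245j  V(n2)=7.312-4.307j  V(n3)=0.03851+0.01451j  V(n4)=-12.49-4.307j  V(n5)=0.009051-0.01061j
  i(V1)=-0.6750+10.02j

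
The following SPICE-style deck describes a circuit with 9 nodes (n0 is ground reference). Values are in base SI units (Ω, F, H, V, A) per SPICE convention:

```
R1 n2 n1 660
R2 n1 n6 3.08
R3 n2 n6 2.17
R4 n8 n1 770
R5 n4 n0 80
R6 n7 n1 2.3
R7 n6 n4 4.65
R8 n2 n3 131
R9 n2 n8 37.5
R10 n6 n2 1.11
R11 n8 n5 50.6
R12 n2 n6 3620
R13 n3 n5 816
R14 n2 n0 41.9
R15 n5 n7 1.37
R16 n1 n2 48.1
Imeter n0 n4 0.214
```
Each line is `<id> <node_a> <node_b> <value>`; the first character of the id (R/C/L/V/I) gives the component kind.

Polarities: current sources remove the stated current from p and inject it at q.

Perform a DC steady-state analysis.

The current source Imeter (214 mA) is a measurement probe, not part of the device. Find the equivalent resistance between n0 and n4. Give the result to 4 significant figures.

Apply KCL at each of the 8 non-ground nodes and solve the resulting linear system.
Node n1: branches {R1, R2, R4, R6, R16} → V_1 = 5.724
Node n2: branches {R1, R3, R8, R9, R10, R12, R14, R16} → V_2 = 5.636
Node n3: branches {R8, R13} → V_3 = 5.648
Node n4: branches {R5, R7, Imeter} → V_4 = 6.358
Node n5: branches {R11, R13, R15} → V_5 = 5.720
Node n6: branches {R2, R3, R7, R10, R12} → V_6 = 5.733
Node n7: branches {R6, R15} → V_7 = 5.721
Node n8: branches {R4, R9, R11} → V_8 = 5.673

R_eq = 29.71 Ω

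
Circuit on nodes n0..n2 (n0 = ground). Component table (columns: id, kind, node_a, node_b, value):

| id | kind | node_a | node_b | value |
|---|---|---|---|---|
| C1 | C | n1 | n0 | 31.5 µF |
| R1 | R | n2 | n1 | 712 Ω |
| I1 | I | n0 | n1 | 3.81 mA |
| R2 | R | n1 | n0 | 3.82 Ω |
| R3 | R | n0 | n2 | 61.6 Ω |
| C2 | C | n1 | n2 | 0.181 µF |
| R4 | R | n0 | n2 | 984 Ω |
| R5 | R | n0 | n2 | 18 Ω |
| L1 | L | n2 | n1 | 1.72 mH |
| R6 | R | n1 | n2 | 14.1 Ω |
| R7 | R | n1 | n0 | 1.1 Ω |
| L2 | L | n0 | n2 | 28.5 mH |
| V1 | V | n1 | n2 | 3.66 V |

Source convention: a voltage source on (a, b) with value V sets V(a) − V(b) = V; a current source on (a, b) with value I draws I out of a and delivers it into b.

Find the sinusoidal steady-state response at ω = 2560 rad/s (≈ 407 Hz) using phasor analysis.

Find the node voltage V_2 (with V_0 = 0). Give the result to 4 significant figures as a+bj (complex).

MNA unknowns: 2 node voltages V₁..V_2 plus 1 source current (V1)
C1: Y=0.000+0.08064j on G[1,0]
R1: Y=0.001404+0.000j on G[2,1]
I1: z[0]−=0.00381, z[1]+=0.00381
R2: Y=0.2618+0.000j on G[1,0]
R3: Y=0.01623+0.000j on G[0,2]
C2: Y=0.000+0.0004634j on G[1,2]
R4: Y=0.001016+0.000j on G[0,2]
R5: Y=0.05556+0.000j on G[0,2]
L1: Y=0.000-0.2271j on G[2,1]
R6: Y=0.07092+0.000j on G[1,2]
R7: Y=0.9091+0.000j on G[1,0]
L2: Y=0.000-0.01371j on G[0,2]
V1: row V1−V2=3.66, i_V1 at 1,2
solve → V1=0.2145-0.05188j, V2=-3.445-0.05188j
aux → i_V1=-0.5163+0.8730j

-3.445-0.05188j V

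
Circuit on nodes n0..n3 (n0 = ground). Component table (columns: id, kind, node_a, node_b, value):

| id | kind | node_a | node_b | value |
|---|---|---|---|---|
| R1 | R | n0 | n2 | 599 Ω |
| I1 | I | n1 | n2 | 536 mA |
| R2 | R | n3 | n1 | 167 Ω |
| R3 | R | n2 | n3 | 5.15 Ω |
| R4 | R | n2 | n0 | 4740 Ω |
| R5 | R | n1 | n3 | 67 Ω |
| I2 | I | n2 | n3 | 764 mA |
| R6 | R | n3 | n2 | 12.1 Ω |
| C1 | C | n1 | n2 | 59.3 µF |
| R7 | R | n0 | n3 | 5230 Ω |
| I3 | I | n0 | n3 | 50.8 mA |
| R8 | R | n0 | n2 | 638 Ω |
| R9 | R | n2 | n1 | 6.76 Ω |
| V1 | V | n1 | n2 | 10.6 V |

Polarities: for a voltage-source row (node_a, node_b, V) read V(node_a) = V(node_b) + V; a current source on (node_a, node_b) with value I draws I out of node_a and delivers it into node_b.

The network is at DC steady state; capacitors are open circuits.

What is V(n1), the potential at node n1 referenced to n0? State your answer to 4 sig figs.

24.38 V

MNA unknowns: 3 node voltages V₁..V_3 plus 1 source current (V1)
R1: Y=0.001669 on G[0,2]
I1: z[1]−=0.536, z[2]+=0.536
R2: Y=0.005988 on G[3,1]
R3: Y=0.1942 on G[2,3]
R4: Y=0.0002110 on G[2,0]
R5: Y=0.01493 on G[1,3]
I2: z[2]−=0.764, z[3]+=0.764
R6: Y=0.08264 on G[3,2]
C1: Y=0.000 on G[1,2]
R7: Y=0.0001912 on G[0,3]
I3: z[0]−=0.0508, z[3]+=0.0508
R8: Y=0.001567 on G[0,2]
R9: Y=0.1479 on G[2,1]
V1: row V1−V2=10.6, i_V1 at 1,2
solve → V1=24.38, V2=13.78, V3=17.25
aux → i_V1=-2.253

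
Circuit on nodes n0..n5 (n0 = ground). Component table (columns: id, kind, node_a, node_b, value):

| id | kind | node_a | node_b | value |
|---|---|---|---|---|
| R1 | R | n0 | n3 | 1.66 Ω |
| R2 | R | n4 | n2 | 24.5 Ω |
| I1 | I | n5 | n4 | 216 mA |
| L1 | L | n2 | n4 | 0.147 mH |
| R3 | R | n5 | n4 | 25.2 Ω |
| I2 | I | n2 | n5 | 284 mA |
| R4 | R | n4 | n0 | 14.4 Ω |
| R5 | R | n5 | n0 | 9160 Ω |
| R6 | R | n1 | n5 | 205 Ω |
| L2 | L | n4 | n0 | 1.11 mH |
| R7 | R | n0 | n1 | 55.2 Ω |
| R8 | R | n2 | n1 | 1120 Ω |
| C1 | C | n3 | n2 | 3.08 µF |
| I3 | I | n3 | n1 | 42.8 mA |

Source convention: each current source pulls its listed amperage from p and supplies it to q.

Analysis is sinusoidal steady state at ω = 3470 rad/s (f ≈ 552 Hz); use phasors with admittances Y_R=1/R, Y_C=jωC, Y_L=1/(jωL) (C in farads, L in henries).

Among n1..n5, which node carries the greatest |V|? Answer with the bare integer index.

MNA unknowns: 5 node voltages V₁..V_5
R1: Y=0.6024+0.000j on G[0,3]
R2: Y=0.04082+0.000j on G[4,2]
I1: z[5]−=0.216, z[4]+=0.216
L1: Y=0.000-1.960j on G[2,4]
R3: Y=0.03968+0.000j on G[5,4]
I2: z[2]−=0.284, z[5]+=0.284
R4: Y=0.06944+0.000j on G[4,0]
R5: Y=0.0001092+0.000j on G[5,0]
R6: Y=0.004878+0.000j on G[1,5]
L2: Y=0.000-0.2596j on G[4,0]
R7: Y=0.01812+0.000j on G[0,1]
R8: Y=0.0008929+0.000j on G[2,1]
C1: Y=0.000+0.01069j on G[3,2]
I3: z[3]−=0.0428, z[1]+=0.0428
solve → V1=2.152-0.003947j, V2=0.001828-0.1375j, V3=-0.06859+0.001249j, V4=0.004515+0.007065j, V5=1.761+0.005845j

1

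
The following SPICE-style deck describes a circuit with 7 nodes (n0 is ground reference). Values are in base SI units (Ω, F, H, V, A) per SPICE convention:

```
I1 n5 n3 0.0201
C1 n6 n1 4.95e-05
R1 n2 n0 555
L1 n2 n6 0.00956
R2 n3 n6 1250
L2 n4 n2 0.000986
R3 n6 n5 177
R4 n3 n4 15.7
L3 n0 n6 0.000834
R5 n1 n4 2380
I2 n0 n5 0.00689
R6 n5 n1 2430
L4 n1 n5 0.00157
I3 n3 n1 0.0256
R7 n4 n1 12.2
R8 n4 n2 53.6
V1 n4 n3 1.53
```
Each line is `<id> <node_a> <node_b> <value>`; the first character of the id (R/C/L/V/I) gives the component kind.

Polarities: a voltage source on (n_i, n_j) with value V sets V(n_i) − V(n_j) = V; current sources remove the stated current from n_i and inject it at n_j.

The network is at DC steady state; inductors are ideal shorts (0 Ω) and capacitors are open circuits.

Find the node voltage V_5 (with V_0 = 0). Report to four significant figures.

MNA unknowns: 6 node voltages V₁..V_6 plus 5 source currents (L1, L2, L3, L4, V1)
I1: z[5]−=0.0201, z[3]+=0.0201
C1: Y=0.000 on G[6,1]
R1: Y=0.001802 on G[2,0]
L1: row V2−V6=0, i_L1 at 2,6
R2: Y=0.0008000 on G[3,6]
L2: row V4−V2=0, i_L2 at 4,2
R3: Y=0.005650 on G[6,5]
R4: Y=0.06369 on G[3,4]
L3: row V0−V6=0, i_L3 at 0,6
R5: Y=0.0004202 on G[1,4]
I2: z[0]−=0.00689, z[5]+=0.00689
R6: Y=0.0004115 on G[5,1]
L4: row V1−V5=0, i_L4 at 1,5
I3: z[3]−=0.0256, z[1]+=0.0256
R7: Y=0.08197 on G[4,1]
R8: Y=0.01866 on G[4,2]
V1: row V4−V3=1.53, i_V1 at 4,3
solve → V1=0.1407, V2=0.000, V3=-1.530, V4=0.000, V5=0.1407, V6=0.000
aux → i_L1=0.007319, i_L2=0.007319, i_L3=-0.006890, i_L4=0.01401, i_V1=-0.09318

0.1407 V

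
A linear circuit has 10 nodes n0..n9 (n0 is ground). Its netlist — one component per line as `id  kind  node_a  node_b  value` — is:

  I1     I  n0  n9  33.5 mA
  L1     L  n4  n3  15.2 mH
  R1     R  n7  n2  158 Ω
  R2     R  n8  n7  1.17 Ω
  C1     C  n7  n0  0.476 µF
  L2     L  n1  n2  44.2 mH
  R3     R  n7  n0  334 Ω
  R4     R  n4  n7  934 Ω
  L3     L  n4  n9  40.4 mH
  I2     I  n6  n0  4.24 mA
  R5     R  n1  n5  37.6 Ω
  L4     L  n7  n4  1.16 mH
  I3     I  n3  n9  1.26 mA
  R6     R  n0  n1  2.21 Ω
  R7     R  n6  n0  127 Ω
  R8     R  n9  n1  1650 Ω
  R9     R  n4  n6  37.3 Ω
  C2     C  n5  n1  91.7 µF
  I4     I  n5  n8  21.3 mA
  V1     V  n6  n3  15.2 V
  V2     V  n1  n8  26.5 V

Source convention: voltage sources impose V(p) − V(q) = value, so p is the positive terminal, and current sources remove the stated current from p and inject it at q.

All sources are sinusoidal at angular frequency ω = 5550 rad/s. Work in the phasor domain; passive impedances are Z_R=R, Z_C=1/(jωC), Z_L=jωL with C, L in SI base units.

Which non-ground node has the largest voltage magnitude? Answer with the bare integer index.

Apply KCL at each of the 9 non-ground nodes and solve the resulting linear system.
Node n1: branches {L2, R5, R6, R8, C2, V2} → V_1 = 0.5629+0.1793j
Node n2: branches {R1, L2} → V_2 = -17.90-11.72j
Node n3: branches {L1, I3, V1} → V_3 = -34.05-1.793j
Node n4: branches {L1, R4, L3, L4, R9} → V_4 = -25.60+1.417j
Node n5: branches {R5, C2, I4} → V_5 = 0.5607+0.2210j
Node n6: branches {I2, R7, R9, V1} → V_6 = -18.85-1.793j
Node n7: branches {R1, R2, C1, R3, R4, L4} → V_7 = -25.57+0.1774j
Node n8: branches {R2, I4, V2} → V_8 = -25.94+0.1793j
Node n9: branches {I1, L3, I3, R8} → V_9 = -23.92+12.54j
Source currents: i(V1)=-0.03679+0.1002j, i(V2)=-0.3393+0.001645j

3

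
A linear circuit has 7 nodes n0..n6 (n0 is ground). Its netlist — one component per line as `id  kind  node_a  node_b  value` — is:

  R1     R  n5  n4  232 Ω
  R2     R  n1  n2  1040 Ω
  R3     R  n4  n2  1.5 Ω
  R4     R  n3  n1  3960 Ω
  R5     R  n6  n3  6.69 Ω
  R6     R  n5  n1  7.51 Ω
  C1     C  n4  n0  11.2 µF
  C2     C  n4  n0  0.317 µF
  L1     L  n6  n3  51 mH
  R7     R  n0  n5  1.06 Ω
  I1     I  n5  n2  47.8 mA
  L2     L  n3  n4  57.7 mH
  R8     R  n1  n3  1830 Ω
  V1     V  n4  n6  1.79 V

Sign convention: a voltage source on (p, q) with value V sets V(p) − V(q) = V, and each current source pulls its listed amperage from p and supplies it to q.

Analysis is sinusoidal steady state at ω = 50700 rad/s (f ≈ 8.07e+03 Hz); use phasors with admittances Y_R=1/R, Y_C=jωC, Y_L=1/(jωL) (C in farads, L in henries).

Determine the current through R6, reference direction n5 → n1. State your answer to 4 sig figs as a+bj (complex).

Apply KCL at each of the 6 non-ground nodes and solve the resulting linear system.
Node n1: branches {R2, R4, R6, R8} → V_1 = -0.06110-0.001640j
Node n2: branches {R2, R3, I1} → V_2 = 0.07237-0.08349j
Node n3: branches {R4, R5, L1, L2, R8} → V_3 = -1.780-0.08720j
Node n4: branches {R1, R3, C1, C2, L2, V1} → V_4 = 0.0008651-0.08361j
Node n5: branches {R1, R6, R7, I1} → V_5 = -0.05175-0.0005354j
Node n6: branches {R5, L1, V1} → V_6 = -1.789-0.08361j
Source currents: i(V1)=-0.001375+0.0005404j

0.001245+0.0001471j A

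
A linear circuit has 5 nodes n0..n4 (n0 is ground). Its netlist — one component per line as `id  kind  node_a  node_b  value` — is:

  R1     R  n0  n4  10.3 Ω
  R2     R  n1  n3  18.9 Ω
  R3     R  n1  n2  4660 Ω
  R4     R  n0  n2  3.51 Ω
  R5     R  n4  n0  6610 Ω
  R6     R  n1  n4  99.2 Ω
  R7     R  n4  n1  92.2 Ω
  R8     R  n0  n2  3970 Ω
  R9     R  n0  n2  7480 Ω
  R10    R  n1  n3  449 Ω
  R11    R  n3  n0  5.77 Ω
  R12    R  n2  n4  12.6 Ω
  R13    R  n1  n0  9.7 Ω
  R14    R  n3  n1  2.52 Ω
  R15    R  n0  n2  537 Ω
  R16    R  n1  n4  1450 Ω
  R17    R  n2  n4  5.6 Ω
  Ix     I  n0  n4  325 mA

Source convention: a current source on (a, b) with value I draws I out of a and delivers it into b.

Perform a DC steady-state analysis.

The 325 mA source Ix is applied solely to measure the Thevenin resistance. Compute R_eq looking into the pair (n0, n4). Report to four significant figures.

R_eq = 3.954 Ω

Element admittances at DC:
  Y(R1) = 0.09709 S between n0,n4
  Y(R2) = 0.05291 S between n1,n3
  Y(R3) = 0.0002146 S between n1,n2
  Y(R4) = 0.2849 S between n0,n2
  Y(R5) = 0.0001513 S between n4,n0
  Y(R6) = 0.01008 S between n1,n4
  Y(R7) = 0.01085 S between n4,n1
  Y(R8) = 0.0002519 S between n0,n2
  Y(R9) = 0.0001337 S between n0,n2
  Y(R10) = 0.002227 S between n1,n3
  Y(R11) = 0.1733 S between n3,n0
  Y(R12) = 0.07937 S between n2,n4
  Y(R13) = 0.1031 S between n1,n0
  Y(R14) = 0.3968 S between n3,n1
  Y(R15) = 0.001862 S between n0,n2
  Y(R16) = 0.0006897 S between n1,n4
  Y(R17) = 0.1786 S between n2,n4
  Ix: injects 0.325 A into n4 (from n0)
Assemble and solve the 4×4 MNA system:
  V(n1)=0.1116  V(n2)=0.6079  V(n3)=0.08063  V(n4)=1.285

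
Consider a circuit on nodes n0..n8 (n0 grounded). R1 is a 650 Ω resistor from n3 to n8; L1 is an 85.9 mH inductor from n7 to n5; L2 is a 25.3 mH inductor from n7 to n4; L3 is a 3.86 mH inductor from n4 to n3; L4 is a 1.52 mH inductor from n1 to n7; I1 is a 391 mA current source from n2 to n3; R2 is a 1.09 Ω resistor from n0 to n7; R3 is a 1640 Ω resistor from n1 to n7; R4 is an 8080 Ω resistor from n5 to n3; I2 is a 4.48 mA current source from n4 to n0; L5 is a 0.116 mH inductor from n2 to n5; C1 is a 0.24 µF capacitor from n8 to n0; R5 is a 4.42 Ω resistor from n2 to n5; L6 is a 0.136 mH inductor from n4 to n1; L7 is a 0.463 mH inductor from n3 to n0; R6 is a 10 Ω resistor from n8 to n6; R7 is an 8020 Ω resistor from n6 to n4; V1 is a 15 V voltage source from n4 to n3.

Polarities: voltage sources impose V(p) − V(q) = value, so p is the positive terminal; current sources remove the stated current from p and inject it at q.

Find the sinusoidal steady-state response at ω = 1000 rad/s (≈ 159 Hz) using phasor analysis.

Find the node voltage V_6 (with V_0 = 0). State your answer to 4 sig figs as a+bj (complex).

-1.736-1.081j V

Element admittances at ω=1000 rad/s:
  Y(R1) = 0.001538+0.000j S between n3,n8
  Y(L1) = 0.000-0.01164j S between n7,n5
  Y(L2) = 0.000-0.03953j S between n7,n4
  Y(L3) = 0.000-0.2591j S between n4,n3
  Y(L4) = 0.000-0.6579j S between n1,n7
  I1: injects 0.391 A into n3 (from n2)
  Y(R2) = 0.9174+0.000j S between n0,n7
  Y(R3) = 0.0006098+0.000j S between n1,n7
  Y(R4) = 0.0001238+0.000j S between n5,n3
  I2: injects 0.00448 A into n0 (from n4)
  Y(L5) = 0.000-8.621j S between n2,n5
  Y(C1) = 0.000+0.0002400j S between n8,n0
  Y(R5) = 0.2262+0.000j S between n2,n5
  Y(L6) = 0.000-7.353j S between n4,n1
  Y(L7) = 0.000-2.160j S between n3,n0
  Y(R6) = 0.1000+0.000j S between n8,n6
  Y(R7) = 0.0001247+0.000j S between n6,n4
  V1: constraint V(n4)−V(n3) = 15
Assemble and solve the 9×9 MNA system:
  V(n1)=11.53-1.751j  V(n2)=2.722-40.10j  V(n3)=-2.721-1.334j  V(n4)=12.28-1.334j  V(n5)=2.723-40.05j  V(n6)=-1.736-1.081j  V(n7)=3.135-6.405j  V(n8)=-1.754-1.081j
  i(V1)=-3.274+9.767j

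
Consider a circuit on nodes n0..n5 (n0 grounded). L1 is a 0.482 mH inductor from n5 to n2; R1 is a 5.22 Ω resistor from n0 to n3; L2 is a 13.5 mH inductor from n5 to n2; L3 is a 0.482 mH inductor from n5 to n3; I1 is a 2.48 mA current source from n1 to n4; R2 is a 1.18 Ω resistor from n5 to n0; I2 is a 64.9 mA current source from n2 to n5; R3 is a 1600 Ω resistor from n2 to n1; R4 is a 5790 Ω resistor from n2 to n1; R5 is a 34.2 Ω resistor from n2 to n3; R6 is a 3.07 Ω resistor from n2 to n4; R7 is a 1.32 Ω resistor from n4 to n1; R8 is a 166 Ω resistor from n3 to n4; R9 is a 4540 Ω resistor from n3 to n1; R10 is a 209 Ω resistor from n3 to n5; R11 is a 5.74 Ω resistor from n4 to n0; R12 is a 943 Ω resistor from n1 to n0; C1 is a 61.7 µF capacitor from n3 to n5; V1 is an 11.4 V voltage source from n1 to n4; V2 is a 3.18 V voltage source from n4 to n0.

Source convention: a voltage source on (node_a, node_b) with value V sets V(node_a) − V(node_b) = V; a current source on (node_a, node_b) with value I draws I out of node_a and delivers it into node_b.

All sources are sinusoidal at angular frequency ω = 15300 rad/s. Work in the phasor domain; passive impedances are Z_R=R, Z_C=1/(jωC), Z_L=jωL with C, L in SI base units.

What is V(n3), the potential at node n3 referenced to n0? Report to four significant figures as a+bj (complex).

0.3658-0.2616j V

MNA unknowns: 5 node voltages V₁..V_5 plus 2 source currents (V1, V2)
L1: Y=0.000-0.1356j on G[5,2]
R1: Y=0.1916+0.000j on G[0,3]
L2: Y=0.000-0.004841j on G[5,2]
L3: Y=0.000-0.1356j on G[5,3]
I1: z[1]−=0.00248, z[4]+=0.00248
R2: Y=0.8475+0.000j on G[5,0]
I2: z[2]−=0.0649, z[5]+=0.0649
R3: Y=0.0006250+0.000j on G[2,1]
R4: Y=0.0001727+0.000j on G[2,1]
R5: Y=0.02924+0.000j on G[2,3]
R6: Y=0.3257+0.000j on G[2,4]
R7: Y=0.7576+0.000j on G[4,1]
R8: Y=0.006024+0.000j on G[3,4]
R9: Y=0.0002203+0.000j on G[3,1]
R10: Y=0.004785+0.000j on G[3,5]
R11: Y=0.1742+0.000j on G[4,0]
R12: Y=0.001060+0.000j on G[1,0]
C1: Y=0.000+0.9440j on G[3,5]
V1: row V1−V4=11.4, i_V1 at 1,4
V2: row V4−V0=3.18, i_V2 at 4,0
solve → V1=14.58+0.000j, V2=2.372+0.8112j, V3=0.3658-0.2616j, V4=3.180+0.000j, V5=0.2629-0.2515j
aux → i_V1=-8.667+0.0005895j, i_V2=-0.8624+0.2632j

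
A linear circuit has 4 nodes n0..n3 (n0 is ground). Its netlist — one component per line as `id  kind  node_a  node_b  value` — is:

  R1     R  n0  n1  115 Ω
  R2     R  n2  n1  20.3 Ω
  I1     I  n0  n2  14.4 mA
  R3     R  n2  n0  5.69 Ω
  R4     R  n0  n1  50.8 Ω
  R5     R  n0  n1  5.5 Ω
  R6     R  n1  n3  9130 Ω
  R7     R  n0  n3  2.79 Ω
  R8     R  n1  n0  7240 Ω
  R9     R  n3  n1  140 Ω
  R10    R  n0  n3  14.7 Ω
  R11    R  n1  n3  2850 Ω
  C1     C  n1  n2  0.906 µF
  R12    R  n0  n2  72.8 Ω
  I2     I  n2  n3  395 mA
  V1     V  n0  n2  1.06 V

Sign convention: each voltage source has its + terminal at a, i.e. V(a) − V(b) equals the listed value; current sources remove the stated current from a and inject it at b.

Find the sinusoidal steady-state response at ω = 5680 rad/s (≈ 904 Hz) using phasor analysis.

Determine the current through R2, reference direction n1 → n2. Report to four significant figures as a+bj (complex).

0.04385-0.0008448j A

MNA unknowns: 3 node voltages V₁..V_3 plus 1 source current (V1)
R1: Y=0.008696+0.000j on G[0,1]
R2: Y=0.04926+0.000j on G[2,1]
I1: z[0]−=0.0144, z[2]+=0.0144
R3: Y=0.1757+0.000j on G[2,0]
R4: Y=0.01969+0.000j on G[0,1]
R5: Y=0.1818+0.000j on G[0,1]
R6: Y=0.0001095+0.000j on G[1,3]
R7: Y=0.3584+0.000j on G[0,3]
R8: Y=0.0001381+0.000j on G[1,0]
R9: Y=0.007143+0.000j on G[3,1]
R10: Y=0.06803+0.000j on G[0,3]
R11: Y=0.0003509+0.000j on G[1,3]
C1: Y=0.000+0.005146j on G[1,2]
R12: Y=0.01374+0.000j on G[0,2]
I2: z[2]−=0.395, z[3]+=0.395
V1: row V0−V2=1.06, i_V1 at 0,2
solve → V1=-0.1699-0.01715j, V2=-1.060+0.000j, V3=0.9070-0.0003004j
aux → i_V1=0.1358-0.003735j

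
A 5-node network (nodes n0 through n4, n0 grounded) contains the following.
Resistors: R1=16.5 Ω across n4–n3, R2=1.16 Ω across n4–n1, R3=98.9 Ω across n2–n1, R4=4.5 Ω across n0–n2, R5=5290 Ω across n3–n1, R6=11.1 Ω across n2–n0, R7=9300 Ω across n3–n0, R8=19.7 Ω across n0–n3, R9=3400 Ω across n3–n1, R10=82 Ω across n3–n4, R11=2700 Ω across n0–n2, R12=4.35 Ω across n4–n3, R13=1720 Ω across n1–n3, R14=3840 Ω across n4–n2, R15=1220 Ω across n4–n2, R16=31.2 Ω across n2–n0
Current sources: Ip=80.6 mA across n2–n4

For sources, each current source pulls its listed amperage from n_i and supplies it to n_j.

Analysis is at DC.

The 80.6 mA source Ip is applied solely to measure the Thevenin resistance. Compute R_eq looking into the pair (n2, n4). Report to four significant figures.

MNA unknowns: 4 node voltages V₁..V_4
R1: Y=0.06061 on G[4,3]
R2: Y=0.8621 on G[4,1]
R3: Y=0.01011 on G[2,1]
R4: Y=0.2222 on G[0,2]
R5: Y=0.0001890 on G[3,1]
R6: Y=0.09009 on G[2,0]
R7: Y=0.0001075 on G[3,0]
R8: Y=0.05076 on G[0,3]
R9: Y=0.0002941 on G[3,1]
R10: Y=0.01220 on G[3,4]
R11: Y=0.0003704 on G[0,2]
R12: Y=0.2299 on G[4,3]
R13: Y=0.0005814 on G[1,3]
R14: Y=0.0002604 on G[4,2]
R15: Y=0.0008197 on G[4,2]
R16: Y=0.03205 on G[2,0]
Ip: z[2]−=0.0806, z[4]+=0.0806
solve → V1=1.419, V2=-0.1818, V3=1.232, V4=1.438

R_eq = 20.10 Ω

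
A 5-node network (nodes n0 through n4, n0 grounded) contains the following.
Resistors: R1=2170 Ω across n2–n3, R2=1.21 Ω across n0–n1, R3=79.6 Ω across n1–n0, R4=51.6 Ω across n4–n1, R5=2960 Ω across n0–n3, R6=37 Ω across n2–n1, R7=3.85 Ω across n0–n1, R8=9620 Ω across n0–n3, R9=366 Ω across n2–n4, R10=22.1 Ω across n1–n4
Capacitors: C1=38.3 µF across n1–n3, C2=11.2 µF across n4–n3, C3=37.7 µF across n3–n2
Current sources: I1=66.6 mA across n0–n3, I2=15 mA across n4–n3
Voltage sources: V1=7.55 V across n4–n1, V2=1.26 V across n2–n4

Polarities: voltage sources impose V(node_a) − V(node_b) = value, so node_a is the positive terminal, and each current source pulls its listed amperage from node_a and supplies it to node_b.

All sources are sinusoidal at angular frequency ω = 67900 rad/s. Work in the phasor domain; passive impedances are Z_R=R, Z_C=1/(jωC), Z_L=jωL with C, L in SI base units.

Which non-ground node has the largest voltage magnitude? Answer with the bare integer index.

2

Element admittances at ω=67900 rad/s:
  Y(R1) = 0.0004608+0.000j S between n2,n3
  Y(C1) = 0.000+2.601j S between n1,n3
  Y(C2) = 0.000+0.7605j S between n4,n3
  Y(R2) = 0.8264+0.000j S between n0,n1
  Y(R3) = 0.01256+0.000j S between n1,n0
  Y(R4) = 0.01938+0.000j S between n4,n1
  Y(R5) = 0.0003378+0.000j S between n0,n3
  I1: injects 0.0666 A into n3 (from n0)
  Y(R6) = 0.02703+0.000j S between n2,n1
  Y(R7) = 0.2597+0.000j S between n0,n1
  Y(R8) = 0.0001040+0.000j S between n0,n3
  I2: injects 0.015 A into n3 (from n4)
  Y(R9) = 0.002732+0.000j S between n2,n4
  Y(C3) = 0.000+2.560j S between n3,n2
  Y(R10) = 0.04525+0.000j S between n1,n4
  V1: constraint V(n4)−V(n1) = 7.55
  V2: constraint V(n2)−V(n4) = 1.26
Assemble and solve the 6×6 MNA system:
  V(n1)=0.05867+5.520e-06j  V(n2)=8.869+5.520e-06j  V(n3)=4.837-0.01373j  V(n4)=7.609+5.520e-06j
  i(V1)=-0.6973-12.43j  i(V2)=-0.2083-10.32j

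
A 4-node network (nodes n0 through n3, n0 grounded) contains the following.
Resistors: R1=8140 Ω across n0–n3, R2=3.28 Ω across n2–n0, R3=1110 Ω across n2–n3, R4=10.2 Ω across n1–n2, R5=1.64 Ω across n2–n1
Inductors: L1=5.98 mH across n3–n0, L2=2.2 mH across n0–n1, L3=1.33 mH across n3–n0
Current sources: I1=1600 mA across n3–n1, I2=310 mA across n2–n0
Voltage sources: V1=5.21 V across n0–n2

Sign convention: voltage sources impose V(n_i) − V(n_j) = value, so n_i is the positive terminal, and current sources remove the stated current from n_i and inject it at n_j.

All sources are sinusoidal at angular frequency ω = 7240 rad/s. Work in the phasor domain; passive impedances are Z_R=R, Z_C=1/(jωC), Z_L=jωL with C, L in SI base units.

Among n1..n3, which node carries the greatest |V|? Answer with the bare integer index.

3

Apply KCL at each of the 3 non-ground nodes and solve the resulting linear system.
Node n1: branches {L2, R4, I1, R5} → V_1 = -2.926-0.2596j
Node n2: branches {R2, R3, R4, I2, R5, V1} → V_2 = -5.210+0.000j
Node n3: branches {R1, L1, R3, I1, L3} → V_3 = -0.1019-12.64j
Source currents: i(V1)=-2.899+0.1951j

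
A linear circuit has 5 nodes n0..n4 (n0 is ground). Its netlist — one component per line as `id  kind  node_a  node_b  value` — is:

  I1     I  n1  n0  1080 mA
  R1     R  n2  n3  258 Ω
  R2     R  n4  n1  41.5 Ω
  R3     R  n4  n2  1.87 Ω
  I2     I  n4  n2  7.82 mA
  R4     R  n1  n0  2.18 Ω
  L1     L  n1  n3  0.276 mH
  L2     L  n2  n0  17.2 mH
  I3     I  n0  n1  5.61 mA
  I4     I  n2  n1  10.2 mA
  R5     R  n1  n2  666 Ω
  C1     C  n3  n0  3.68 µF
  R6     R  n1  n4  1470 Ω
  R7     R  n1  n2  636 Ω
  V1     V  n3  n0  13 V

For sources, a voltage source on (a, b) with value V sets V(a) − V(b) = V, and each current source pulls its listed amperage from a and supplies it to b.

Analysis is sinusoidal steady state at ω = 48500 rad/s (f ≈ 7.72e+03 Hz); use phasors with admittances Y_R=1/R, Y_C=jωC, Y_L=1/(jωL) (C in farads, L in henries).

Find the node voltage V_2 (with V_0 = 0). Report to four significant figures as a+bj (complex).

-0.1967-2.103j V

Element admittances at ω=48500 rad/s:
  I1: injects 1.08 A into n0 (from n1)
  Y(R1) = 0.003876+0.000j S between n2,n3
  Y(R2) = 0.02410+0.000j S between n4,n1
  Y(R3) = 0.5348+0.000j S between n4,n2
  I2: injects 0.00782 A into n2 (from n4)
  Y(R4) = 0.4587+0.000j S between n1,n0
  Y(L1) = 0.000-0.07470j S between n1,n3
  Y(L2) = 0.000-0.001199j S between n2,n0
  I3: injects 0.00561 A into n1 (from n0)
  I4: injects 0.0102 A into n1 (from n2)
  Y(R5) = 0.001502+0.000j S between n1,n2
  Y(C1) = 0.000+0.1785j S between n3,n0
  Y(R6) = 0.0006803+0.000j S between n1,n4
  Y(R7) = 0.001572+0.000j S between n1,n2
  V1: constraint V(n3)−V(n0) = 13
Assemble and solve the 5×5 MNA system:
  V(n1)=-1.835-2.399j  V(n2)=-0.1967-2.103j  V(n3)=13.00+0.000j  V(n4)=-0.2832-2.116j
  i(V1)=-0.2303-1.220j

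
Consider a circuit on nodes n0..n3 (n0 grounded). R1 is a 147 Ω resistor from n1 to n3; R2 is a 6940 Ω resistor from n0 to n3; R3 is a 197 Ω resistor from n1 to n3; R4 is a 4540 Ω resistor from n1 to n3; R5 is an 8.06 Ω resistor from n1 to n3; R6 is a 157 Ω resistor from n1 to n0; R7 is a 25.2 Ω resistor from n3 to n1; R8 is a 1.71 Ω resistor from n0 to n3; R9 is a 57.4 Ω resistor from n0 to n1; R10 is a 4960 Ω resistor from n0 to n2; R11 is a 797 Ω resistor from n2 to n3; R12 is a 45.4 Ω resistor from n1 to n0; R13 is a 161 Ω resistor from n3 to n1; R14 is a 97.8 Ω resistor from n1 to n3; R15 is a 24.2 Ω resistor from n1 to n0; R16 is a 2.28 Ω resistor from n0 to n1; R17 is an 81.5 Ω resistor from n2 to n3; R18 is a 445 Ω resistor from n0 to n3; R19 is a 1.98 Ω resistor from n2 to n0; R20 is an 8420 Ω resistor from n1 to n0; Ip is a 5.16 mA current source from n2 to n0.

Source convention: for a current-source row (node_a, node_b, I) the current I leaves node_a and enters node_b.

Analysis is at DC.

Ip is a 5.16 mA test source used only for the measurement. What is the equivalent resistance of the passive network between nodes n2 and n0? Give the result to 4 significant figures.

Element admittances at DC:
  Y(R1) = 0.006803 S between n1,n3
  Y(R2) = 0.0001441 S between n0,n3
  Y(R3) = 0.005076 S between n1,n3
  Y(R4) = 0.0002203 S between n1,n3
  Y(R5) = 0.1241 S between n1,n3
  Y(R6) = 0.006369 S between n1,n0
  Y(R7) = 0.03968 S between n3,n1
  Y(R8) = 0.5848 S between n0,n3
  Y(R9) = 0.01742 S between n0,n1
  Y(R10) = 0.0002016 S between n0,n2
  Y(R11) = 0.001255 S between n2,n3
  Y(R12) = 0.02203 S between n1,n0
  Y(R13) = 0.006211 S between n3,n1
  Y(R14) = 0.01022 S between n1,n3
  Y(R15) = 0.04132 S between n1,n0
  Y(R16) = 0.4386 S between n0,n1
  Y(R17) = 0.01227 S between n2,n3
  Y(R18) = 0.002247 S between n0,n3
  Y(R19) = 0.5051 S between n2,n0
  Y(R20) = 0.0001188 S between n1,n0
  Ip: injects 0.00516 A into n0 (from n2)
Assemble and solve the 3×3 MNA system:
  V(n1)=-4.860e-05  V(n2)=-0.009951  V(n3)=-0.0001815

R_eq = 1.929 Ω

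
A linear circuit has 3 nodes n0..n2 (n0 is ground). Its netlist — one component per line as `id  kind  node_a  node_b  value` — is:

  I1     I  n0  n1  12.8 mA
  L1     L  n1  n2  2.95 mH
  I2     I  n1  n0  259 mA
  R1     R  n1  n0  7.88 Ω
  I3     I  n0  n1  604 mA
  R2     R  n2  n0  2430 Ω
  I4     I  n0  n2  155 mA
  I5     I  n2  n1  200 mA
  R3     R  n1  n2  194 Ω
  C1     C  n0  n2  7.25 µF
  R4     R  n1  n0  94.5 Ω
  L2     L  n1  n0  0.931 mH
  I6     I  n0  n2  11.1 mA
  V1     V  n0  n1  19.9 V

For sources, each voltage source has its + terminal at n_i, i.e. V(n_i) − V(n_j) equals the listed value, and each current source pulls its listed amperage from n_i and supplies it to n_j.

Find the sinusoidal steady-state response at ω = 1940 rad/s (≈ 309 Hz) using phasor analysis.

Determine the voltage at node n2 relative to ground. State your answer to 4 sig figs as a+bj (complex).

-21.65-0.09955j V

MNA unknowns: 2 node voltages V₁..V_2 plus 1 source current (V1)
I1: z[0]−=0.0128, z[1]+=0.0128
L1: Y=0.000-0.1747j on G[1,2]
I2: z[1]−=0.259, z[0]+=0.259
R1: Y=0.1269+0.000j on G[1,0]
I3: z[0]−=0.604, z[1]+=0.604
R2: Y=0.0004115+0.000j on G[2,0]
I4: z[0]−=0.155, z[2]+=0.155
I5: z[2]−=0.2, z[1]+=0.2
R3: Y=0.005155+0.000j on G[1,2]
C1: Y=0.000+0.01406j on G[0,2]
R4: Y=0.01058+0.000j on G[1,0]
L2: Y=0.000-0.5537j on G[1,0]
I6: z[0]−=0.0111, z[2]+=0.0111
V1: row V0−V1=19.9, i_V1 at 0,1
solve → V1=-19.90+0.000j, V2=-21.65-0.09955j
aux → i_V1=-3.267+10.71j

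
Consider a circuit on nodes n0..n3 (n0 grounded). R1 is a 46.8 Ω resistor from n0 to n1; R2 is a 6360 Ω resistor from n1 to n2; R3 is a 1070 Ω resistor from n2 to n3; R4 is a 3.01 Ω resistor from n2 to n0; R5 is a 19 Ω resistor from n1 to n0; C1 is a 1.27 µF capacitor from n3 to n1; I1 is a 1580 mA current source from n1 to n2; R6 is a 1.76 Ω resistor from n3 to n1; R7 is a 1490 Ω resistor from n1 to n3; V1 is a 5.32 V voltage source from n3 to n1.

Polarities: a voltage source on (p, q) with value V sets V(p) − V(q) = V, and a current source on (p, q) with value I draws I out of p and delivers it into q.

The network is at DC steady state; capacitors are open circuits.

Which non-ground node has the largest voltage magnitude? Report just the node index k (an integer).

1

Apply KCL at each of the 3 non-ground nodes and solve the resulting linear system.
Node n1: branches {R1, R2, R5, C1, I1, R6, R7, V1} → V_1 = -21.04
Node n2: branches {R2, R3, R4, I1} → V_2 = 4.686
Node n3: branches {R3, C1, R6, R7, V1} → V_3 = -15.72
Source currents: i(V1)=-3.007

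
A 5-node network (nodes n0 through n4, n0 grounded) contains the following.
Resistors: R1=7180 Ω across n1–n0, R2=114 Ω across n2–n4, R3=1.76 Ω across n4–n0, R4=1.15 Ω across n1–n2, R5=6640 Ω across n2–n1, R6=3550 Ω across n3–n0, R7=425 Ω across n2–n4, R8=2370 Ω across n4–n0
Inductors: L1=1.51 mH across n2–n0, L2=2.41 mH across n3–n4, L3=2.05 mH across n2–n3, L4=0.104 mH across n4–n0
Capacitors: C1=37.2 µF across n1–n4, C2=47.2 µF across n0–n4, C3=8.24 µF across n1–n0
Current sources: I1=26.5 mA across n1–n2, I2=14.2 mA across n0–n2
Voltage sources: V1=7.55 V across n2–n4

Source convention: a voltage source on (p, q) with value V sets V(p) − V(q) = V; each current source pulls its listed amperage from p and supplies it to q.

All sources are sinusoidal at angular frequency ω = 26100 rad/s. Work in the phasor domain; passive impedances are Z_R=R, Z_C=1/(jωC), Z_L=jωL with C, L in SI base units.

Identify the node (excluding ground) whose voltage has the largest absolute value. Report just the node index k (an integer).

Element admittances at ω=26100 rad/s:
  Y(R1) = 0.0001393+0.000j S between n1,n0
  Y(L1) = 0.000-0.02537j S between n2,n0
  Y(C1) = 0.000+0.9709j S between n1,n4
  Y(C2) = 0.000+1.232j S between n0,n4
  Y(R2) = 0.008772+0.000j S between n2,n4
  Y(L2) = 0.000-0.01590j S between n3,n4
  Y(R3) = 0.5682+0.000j S between n4,n0
  Y(R4) = 0.8696+0.000j S between n1,n2
  Y(R5) = 0.0001506+0.000j S between n2,n1
  Y(R6) = 0.0002817+0.000j S between n3,n0
  Y(C3) = 0.000+0.2151j S between n1,n0
  Y(L3) = 0.000-0.01869j S between n2,n3
  I1: injects 0.0265 A into n2 (from n1)
  Y(R7) = 0.002353+0.000j S between n2,n4
  Y(R8) = 0.0004219+0.000j S between n4,n0
  I2: injects 0.0142 A into n2 (from n0)
  Y(L4) = 0.000-0.3684j S between n4,n0
  V1: constraint V(n2)−V(n4) = 7.55
Assemble and solve the 5×5 MNA system:
  V(n1)=2.142-3.182j  V(n2)=6.958+0.3996j  V(n3)=3.491+0.3711j  V(n4)=-0.5918+0.3996j
  i(V1)=-4.242-2.874j

2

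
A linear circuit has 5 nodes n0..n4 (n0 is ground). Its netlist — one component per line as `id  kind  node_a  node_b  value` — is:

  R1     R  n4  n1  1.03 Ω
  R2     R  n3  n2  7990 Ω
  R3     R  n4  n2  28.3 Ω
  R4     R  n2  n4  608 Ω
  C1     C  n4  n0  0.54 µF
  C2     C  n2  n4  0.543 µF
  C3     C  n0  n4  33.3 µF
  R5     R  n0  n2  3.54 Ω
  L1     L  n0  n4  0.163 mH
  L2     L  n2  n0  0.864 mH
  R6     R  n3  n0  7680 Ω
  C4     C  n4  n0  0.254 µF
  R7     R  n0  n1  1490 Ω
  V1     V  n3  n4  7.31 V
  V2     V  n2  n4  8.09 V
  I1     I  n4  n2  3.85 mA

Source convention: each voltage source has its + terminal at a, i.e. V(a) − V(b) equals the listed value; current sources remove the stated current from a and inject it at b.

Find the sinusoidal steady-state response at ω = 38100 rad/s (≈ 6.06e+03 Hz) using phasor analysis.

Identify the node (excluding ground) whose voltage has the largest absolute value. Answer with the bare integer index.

2

Element admittances at ω=38100 rad/s:
  Y(R1) = 0.9709+0.000j S between n4,n1
  Y(R2) = 0.0001252+0.000j S between n3,n2
  Y(R3) = 0.03534+0.000j S between n4,n2
  Y(R4) = 0.001645+0.000j S between n2,n4
  Y(C1) = 0.000+0.02057j S between n4,n0
  Y(C2) = 0.000+0.02069j S between n2,n4
  Y(C3) = 0.000+1.269j S between n0,n4
  Y(R5) = 0.2825+0.000j S between n0,n2
  Y(L1) = 0.000-0.1610j S between n0,n4
  Y(L2) = 0.000-0.03038j S between n2,n0
  Y(R6) = 0.0001302+0.000j S between n3,n0
  Y(C4) = 0.000+0.009677j S between n4,n0
  Y(R7) = 0.0006711+0.000j S between n0,n1
  V1: constraint V(n3)−V(n4) = 7.31
  V2: constraint V(n2)−V(n4) = 8.09
  I1: injects 0.00385 A into n2 (from n4)
Assemble and solve the 6×6 MNA system:
  V(n1)=-0.2871+1.989j  V(n2)=7.803+1.991j  V(n3)=7.023+1.991j  V(n4)=-0.2873+1.991j
  i(V1)=-0.0008168-0.0002592j  i(V2)=-2.560-0.4927j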